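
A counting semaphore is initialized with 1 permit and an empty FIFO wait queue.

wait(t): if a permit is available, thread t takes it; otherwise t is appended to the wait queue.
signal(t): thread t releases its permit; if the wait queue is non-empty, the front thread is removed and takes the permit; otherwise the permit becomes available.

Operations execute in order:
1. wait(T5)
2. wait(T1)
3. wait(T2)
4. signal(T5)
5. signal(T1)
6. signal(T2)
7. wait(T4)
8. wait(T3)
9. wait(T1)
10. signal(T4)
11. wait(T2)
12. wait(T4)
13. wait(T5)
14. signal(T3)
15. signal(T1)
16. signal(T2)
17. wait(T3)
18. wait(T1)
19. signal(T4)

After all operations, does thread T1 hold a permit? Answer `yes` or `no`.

Answer: no

Derivation:
Step 1: wait(T5) -> count=0 queue=[] holders={T5}
Step 2: wait(T1) -> count=0 queue=[T1] holders={T5}
Step 3: wait(T2) -> count=0 queue=[T1,T2] holders={T5}
Step 4: signal(T5) -> count=0 queue=[T2] holders={T1}
Step 5: signal(T1) -> count=0 queue=[] holders={T2}
Step 6: signal(T2) -> count=1 queue=[] holders={none}
Step 7: wait(T4) -> count=0 queue=[] holders={T4}
Step 8: wait(T3) -> count=0 queue=[T3] holders={T4}
Step 9: wait(T1) -> count=0 queue=[T3,T1] holders={T4}
Step 10: signal(T4) -> count=0 queue=[T1] holders={T3}
Step 11: wait(T2) -> count=0 queue=[T1,T2] holders={T3}
Step 12: wait(T4) -> count=0 queue=[T1,T2,T4] holders={T3}
Step 13: wait(T5) -> count=0 queue=[T1,T2,T4,T5] holders={T3}
Step 14: signal(T3) -> count=0 queue=[T2,T4,T5] holders={T1}
Step 15: signal(T1) -> count=0 queue=[T4,T5] holders={T2}
Step 16: signal(T2) -> count=0 queue=[T5] holders={T4}
Step 17: wait(T3) -> count=0 queue=[T5,T3] holders={T4}
Step 18: wait(T1) -> count=0 queue=[T5,T3,T1] holders={T4}
Step 19: signal(T4) -> count=0 queue=[T3,T1] holders={T5}
Final holders: {T5} -> T1 not in holders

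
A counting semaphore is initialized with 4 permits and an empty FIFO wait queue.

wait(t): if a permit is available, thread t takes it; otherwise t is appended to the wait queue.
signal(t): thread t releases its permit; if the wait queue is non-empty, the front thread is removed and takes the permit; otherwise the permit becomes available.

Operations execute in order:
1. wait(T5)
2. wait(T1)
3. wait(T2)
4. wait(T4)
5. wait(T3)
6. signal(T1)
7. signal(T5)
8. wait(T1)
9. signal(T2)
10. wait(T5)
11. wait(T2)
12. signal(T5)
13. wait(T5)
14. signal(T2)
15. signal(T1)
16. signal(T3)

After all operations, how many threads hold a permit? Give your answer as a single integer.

Step 1: wait(T5) -> count=3 queue=[] holders={T5}
Step 2: wait(T1) -> count=2 queue=[] holders={T1,T5}
Step 3: wait(T2) -> count=1 queue=[] holders={T1,T2,T5}
Step 4: wait(T4) -> count=0 queue=[] holders={T1,T2,T4,T5}
Step 5: wait(T3) -> count=0 queue=[T3] holders={T1,T2,T4,T5}
Step 6: signal(T1) -> count=0 queue=[] holders={T2,T3,T4,T5}
Step 7: signal(T5) -> count=1 queue=[] holders={T2,T3,T4}
Step 8: wait(T1) -> count=0 queue=[] holders={T1,T2,T3,T4}
Step 9: signal(T2) -> count=1 queue=[] holders={T1,T3,T4}
Step 10: wait(T5) -> count=0 queue=[] holders={T1,T3,T4,T5}
Step 11: wait(T2) -> count=0 queue=[T2] holders={T1,T3,T4,T5}
Step 12: signal(T5) -> count=0 queue=[] holders={T1,T2,T3,T4}
Step 13: wait(T5) -> count=0 queue=[T5] holders={T1,T2,T3,T4}
Step 14: signal(T2) -> count=0 queue=[] holders={T1,T3,T4,T5}
Step 15: signal(T1) -> count=1 queue=[] holders={T3,T4,T5}
Step 16: signal(T3) -> count=2 queue=[] holders={T4,T5}
Final holders: {T4,T5} -> 2 thread(s)

Answer: 2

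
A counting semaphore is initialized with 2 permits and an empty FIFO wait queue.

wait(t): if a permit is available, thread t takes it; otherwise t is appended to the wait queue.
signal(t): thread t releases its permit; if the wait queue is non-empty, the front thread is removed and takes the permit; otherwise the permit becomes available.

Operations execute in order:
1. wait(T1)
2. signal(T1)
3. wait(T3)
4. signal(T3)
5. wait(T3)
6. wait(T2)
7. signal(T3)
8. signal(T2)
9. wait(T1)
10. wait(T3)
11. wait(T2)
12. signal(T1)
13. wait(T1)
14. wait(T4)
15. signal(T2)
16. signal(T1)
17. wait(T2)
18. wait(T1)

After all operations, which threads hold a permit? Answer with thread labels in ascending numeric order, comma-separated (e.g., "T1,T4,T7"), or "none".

Answer: T3,T4

Derivation:
Step 1: wait(T1) -> count=1 queue=[] holders={T1}
Step 2: signal(T1) -> count=2 queue=[] holders={none}
Step 3: wait(T3) -> count=1 queue=[] holders={T3}
Step 4: signal(T3) -> count=2 queue=[] holders={none}
Step 5: wait(T3) -> count=1 queue=[] holders={T3}
Step 6: wait(T2) -> count=0 queue=[] holders={T2,T3}
Step 7: signal(T3) -> count=1 queue=[] holders={T2}
Step 8: signal(T2) -> count=2 queue=[] holders={none}
Step 9: wait(T1) -> count=1 queue=[] holders={T1}
Step 10: wait(T3) -> count=0 queue=[] holders={T1,T3}
Step 11: wait(T2) -> count=0 queue=[T2] holders={T1,T3}
Step 12: signal(T1) -> count=0 queue=[] holders={T2,T3}
Step 13: wait(T1) -> count=0 queue=[T1] holders={T2,T3}
Step 14: wait(T4) -> count=0 queue=[T1,T4] holders={T2,T3}
Step 15: signal(T2) -> count=0 queue=[T4] holders={T1,T3}
Step 16: signal(T1) -> count=0 queue=[] holders={T3,T4}
Step 17: wait(T2) -> count=0 queue=[T2] holders={T3,T4}
Step 18: wait(T1) -> count=0 queue=[T2,T1] holders={T3,T4}
Final holders: T3,T4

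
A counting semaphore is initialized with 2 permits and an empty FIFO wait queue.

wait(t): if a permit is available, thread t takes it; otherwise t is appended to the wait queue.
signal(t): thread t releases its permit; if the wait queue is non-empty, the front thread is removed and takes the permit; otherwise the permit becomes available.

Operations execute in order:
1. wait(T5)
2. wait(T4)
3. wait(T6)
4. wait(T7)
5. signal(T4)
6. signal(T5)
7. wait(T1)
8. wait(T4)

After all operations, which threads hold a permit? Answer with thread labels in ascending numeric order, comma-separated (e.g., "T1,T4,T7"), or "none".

Answer: T6,T7

Derivation:
Step 1: wait(T5) -> count=1 queue=[] holders={T5}
Step 2: wait(T4) -> count=0 queue=[] holders={T4,T5}
Step 3: wait(T6) -> count=0 queue=[T6] holders={T4,T5}
Step 4: wait(T7) -> count=0 queue=[T6,T7] holders={T4,T5}
Step 5: signal(T4) -> count=0 queue=[T7] holders={T5,T6}
Step 6: signal(T5) -> count=0 queue=[] holders={T6,T7}
Step 7: wait(T1) -> count=0 queue=[T1] holders={T6,T7}
Step 8: wait(T4) -> count=0 queue=[T1,T4] holders={T6,T7}
Final holders: T6,T7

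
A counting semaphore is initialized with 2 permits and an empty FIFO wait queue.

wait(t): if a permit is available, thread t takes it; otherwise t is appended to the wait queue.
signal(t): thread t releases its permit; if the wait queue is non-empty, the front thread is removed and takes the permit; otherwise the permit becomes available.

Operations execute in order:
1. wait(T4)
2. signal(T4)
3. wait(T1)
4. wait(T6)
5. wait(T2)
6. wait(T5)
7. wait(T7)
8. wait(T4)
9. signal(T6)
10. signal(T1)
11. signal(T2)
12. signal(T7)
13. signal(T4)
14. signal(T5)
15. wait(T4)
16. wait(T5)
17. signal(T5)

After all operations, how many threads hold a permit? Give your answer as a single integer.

Answer: 1

Derivation:
Step 1: wait(T4) -> count=1 queue=[] holders={T4}
Step 2: signal(T4) -> count=2 queue=[] holders={none}
Step 3: wait(T1) -> count=1 queue=[] holders={T1}
Step 4: wait(T6) -> count=0 queue=[] holders={T1,T6}
Step 5: wait(T2) -> count=0 queue=[T2] holders={T1,T6}
Step 6: wait(T5) -> count=0 queue=[T2,T5] holders={T1,T6}
Step 7: wait(T7) -> count=0 queue=[T2,T5,T7] holders={T1,T6}
Step 8: wait(T4) -> count=0 queue=[T2,T5,T7,T4] holders={T1,T6}
Step 9: signal(T6) -> count=0 queue=[T5,T7,T4] holders={T1,T2}
Step 10: signal(T1) -> count=0 queue=[T7,T4] holders={T2,T5}
Step 11: signal(T2) -> count=0 queue=[T4] holders={T5,T7}
Step 12: signal(T7) -> count=0 queue=[] holders={T4,T5}
Step 13: signal(T4) -> count=1 queue=[] holders={T5}
Step 14: signal(T5) -> count=2 queue=[] holders={none}
Step 15: wait(T4) -> count=1 queue=[] holders={T4}
Step 16: wait(T5) -> count=0 queue=[] holders={T4,T5}
Step 17: signal(T5) -> count=1 queue=[] holders={T4}
Final holders: {T4} -> 1 thread(s)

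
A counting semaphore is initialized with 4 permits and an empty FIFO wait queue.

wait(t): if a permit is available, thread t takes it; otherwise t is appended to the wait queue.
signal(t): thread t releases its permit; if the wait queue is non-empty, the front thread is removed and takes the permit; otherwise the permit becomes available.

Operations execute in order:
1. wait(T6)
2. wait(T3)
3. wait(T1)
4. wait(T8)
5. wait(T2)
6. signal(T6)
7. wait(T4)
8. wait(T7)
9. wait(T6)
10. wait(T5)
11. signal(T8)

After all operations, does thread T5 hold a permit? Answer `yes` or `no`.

Answer: no

Derivation:
Step 1: wait(T6) -> count=3 queue=[] holders={T6}
Step 2: wait(T3) -> count=2 queue=[] holders={T3,T6}
Step 3: wait(T1) -> count=1 queue=[] holders={T1,T3,T6}
Step 4: wait(T8) -> count=0 queue=[] holders={T1,T3,T6,T8}
Step 5: wait(T2) -> count=0 queue=[T2] holders={T1,T3,T6,T8}
Step 6: signal(T6) -> count=0 queue=[] holders={T1,T2,T3,T8}
Step 7: wait(T4) -> count=0 queue=[T4] holders={T1,T2,T3,T8}
Step 8: wait(T7) -> count=0 queue=[T4,T7] holders={T1,T2,T3,T8}
Step 9: wait(T6) -> count=0 queue=[T4,T7,T6] holders={T1,T2,T3,T8}
Step 10: wait(T5) -> count=0 queue=[T4,T7,T6,T5] holders={T1,T2,T3,T8}
Step 11: signal(T8) -> count=0 queue=[T7,T6,T5] holders={T1,T2,T3,T4}
Final holders: {T1,T2,T3,T4} -> T5 not in holders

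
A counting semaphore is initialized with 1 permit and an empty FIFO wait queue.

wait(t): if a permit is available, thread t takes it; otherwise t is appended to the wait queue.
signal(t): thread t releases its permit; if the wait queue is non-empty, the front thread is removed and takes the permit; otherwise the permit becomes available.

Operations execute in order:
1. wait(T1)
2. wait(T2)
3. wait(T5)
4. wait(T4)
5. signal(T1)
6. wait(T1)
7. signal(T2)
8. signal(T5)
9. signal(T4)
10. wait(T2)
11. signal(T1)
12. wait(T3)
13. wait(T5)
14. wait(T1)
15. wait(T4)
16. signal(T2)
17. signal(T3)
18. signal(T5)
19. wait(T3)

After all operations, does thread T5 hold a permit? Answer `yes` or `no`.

Answer: no

Derivation:
Step 1: wait(T1) -> count=0 queue=[] holders={T1}
Step 2: wait(T2) -> count=0 queue=[T2] holders={T1}
Step 3: wait(T5) -> count=0 queue=[T2,T5] holders={T1}
Step 4: wait(T4) -> count=0 queue=[T2,T5,T4] holders={T1}
Step 5: signal(T1) -> count=0 queue=[T5,T4] holders={T2}
Step 6: wait(T1) -> count=0 queue=[T5,T4,T1] holders={T2}
Step 7: signal(T2) -> count=0 queue=[T4,T1] holders={T5}
Step 8: signal(T5) -> count=0 queue=[T1] holders={T4}
Step 9: signal(T4) -> count=0 queue=[] holders={T1}
Step 10: wait(T2) -> count=0 queue=[T2] holders={T1}
Step 11: signal(T1) -> count=0 queue=[] holders={T2}
Step 12: wait(T3) -> count=0 queue=[T3] holders={T2}
Step 13: wait(T5) -> count=0 queue=[T3,T5] holders={T2}
Step 14: wait(T1) -> count=0 queue=[T3,T5,T1] holders={T2}
Step 15: wait(T4) -> count=0 queue=[T3,T5,T1,T4] holders={T2}
Step 16: signal(T2) -> count=0 queue=[T5,T1,T4] holders={T3}
Step 17: signal(T3) -> count=0 queue=[T1,T4] holders={T5}
Step 18: signal(T5) -> count=0 queue=[T4] holders={T1}
Step 19: wait(T3) -> count=0 queue=[T4,T3] holders={T1}
Final holders: {T1} -> T5 not in holders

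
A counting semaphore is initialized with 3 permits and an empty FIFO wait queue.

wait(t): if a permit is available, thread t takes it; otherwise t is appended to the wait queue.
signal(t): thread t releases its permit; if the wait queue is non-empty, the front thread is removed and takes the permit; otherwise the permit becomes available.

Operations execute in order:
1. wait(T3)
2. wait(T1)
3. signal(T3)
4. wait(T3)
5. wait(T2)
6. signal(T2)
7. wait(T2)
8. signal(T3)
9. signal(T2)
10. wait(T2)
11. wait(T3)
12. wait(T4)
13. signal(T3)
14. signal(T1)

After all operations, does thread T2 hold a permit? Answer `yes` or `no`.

Answer: yes

Derivation:
Step 1: wait(T3) -> count=2 queue=[] holders={T3}
Step 2: wait(T1) -> count=1 queue=[] holders={T1,T3}
Step 3: signal(T3) -> count=2 queue=[] holders={T1}
Step 4: wait(T3) -> count=1 queue=[] holders={T1,T3}
Step 5: wait(T2) -> count=0 queue=[] holders={T1,T2,T3}
Step 6: signal(T2) -> count=1 queue=[] holders={T1,T3}
Step 7: wait(T2) -> count=0 queue=[] holders={T1,T2,T3}
Step 8: signal(T3) -> count=1 queue=[] holders={T1,T2}
Step 9: signal(T2) -> count=2 queue=[] holders={T1}
Step 10: wait(T2) -> count=1 queue=[] holders={T1,T2}
Step 11: wait(T3) -> count=0 queue=[] holders={T1,T2,T3}
Step 12: wait(T4) -> count=0 queue=[T4] holders={T1,T2,T3}
Step 13: signal(T3) -> count=0 queue=[] holders={T1,T2,T4}
Step 14: signal(T1) -> count=1 queue=[] holders={T2,T4}
Final holders: {T2,T4} -> T2 in holders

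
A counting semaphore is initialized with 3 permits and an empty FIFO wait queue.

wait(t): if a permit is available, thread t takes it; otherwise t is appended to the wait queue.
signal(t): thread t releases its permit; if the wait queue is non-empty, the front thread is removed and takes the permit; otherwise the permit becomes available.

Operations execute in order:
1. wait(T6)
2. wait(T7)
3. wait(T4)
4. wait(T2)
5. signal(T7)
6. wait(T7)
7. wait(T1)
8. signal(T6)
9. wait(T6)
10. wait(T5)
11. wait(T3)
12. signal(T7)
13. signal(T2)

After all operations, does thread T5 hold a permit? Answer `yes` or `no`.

Answer: no

Derivation:
Step 1: wait(T6) -> count=2 queue=[] holders={T6}
Step 2: wait(T7) -> count=1 queue=[] holders={T6,T7}
Step 3: wait(T4) -> count=0 queue=[] holders={T4,T6,T7}
Step 4: wait(T2) -> count=0 queue=[T2] holders={T4,T6,T7}
Step 5: signal(T7) -> count=0 queue=[] holders={T2,T4,T6}
Step 6: wait(T7) -> count=0 queue=[T7] holders={T2,T4,T6}
Step 7: wait(T1) -> count=0 queue=[T7,T1] holders={T2,T4,T6}
Step 8: signal(T6) -> count=0 queue=[T1] holders={T2,T4,T7}
Step 9: wait(T6) -> count=0 queue=[T1,T6] holders={T2,T4,T7}
Step 10: wait(T5) -> count=0 queue=[T1,T6,T5] holders={T2,T4,T7}
Step 11: wait(T3) -> count=0 queue=[T1,T6,T5,T3] holders={T2,T4,T7}
Step 12: signal(T7) -> count=0 queue=[T6,T5,T3] holders={T1,T2,T4}
Step 13: signal(T2) -> count=0 queue=[T5,T3] holders={T1,T4,T6}
Final holders: {T1,T4,T6} -> T5 not in holders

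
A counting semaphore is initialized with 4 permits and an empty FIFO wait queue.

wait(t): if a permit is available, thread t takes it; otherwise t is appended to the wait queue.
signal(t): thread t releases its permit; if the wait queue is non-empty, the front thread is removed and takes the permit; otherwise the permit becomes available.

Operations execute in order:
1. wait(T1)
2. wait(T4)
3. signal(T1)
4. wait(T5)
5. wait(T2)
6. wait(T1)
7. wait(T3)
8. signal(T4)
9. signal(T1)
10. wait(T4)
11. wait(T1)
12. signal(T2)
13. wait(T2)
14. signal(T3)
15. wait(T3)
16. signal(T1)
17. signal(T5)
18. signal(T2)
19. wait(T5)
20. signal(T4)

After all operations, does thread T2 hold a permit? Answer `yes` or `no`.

Step 1: wait(T1) -> count=3 queue=[] holders={T1}
Step 2: wait(T4) -> count=2 queue=[] holders={T1,T4}
Step 3: signal(T1) -> count=3 queue=[] holders={T4}
Step 4: wait(T5) -> count=2 queue=[] holders={T4,T5}
Step 5: wait(T2) -> count=1 queue=[] holders={T2,T4,T5}
Step 6: wait(T1) -> count=0 queue=[] holders={T1,T2,T4,T5}
Step 7: wait(T3) -> count=0 queue=[T3] holders={T1,T2,T4,T5}
Step 8: signal(T4) -> count=0 queue=[] holders={T1,T2,T3,T5}
Step 9: signal(T1) -> count=1 queue=[] holders={T2,T3,T5}
Step 10: wait(T4) -> count=0 queue=[] holders={T2,T3,T4,T5}
Step 11: wait(T1) -> count=0 queue=[T1] holders={T2,T3,T4,T5}
Step 12: signal(T2) -> count=0 queue=[] holders={T1,T3,T4,T5}
Step 13: wait(T2) -> count=0 queue=[T2] holders={T1,T3,T4,T5}
Step 14: signal(T3) -> count=0 queue=[] holders={T1,T2,T4,T5}
Step 15: wait(T3) -> count=0 queue=[T3] holders={T1,T2,T4,T5}
Step 16: signal(T1) -> count=0 queue=[] holders={T2,T3,T4,T5}
Step 17: signal(T5) -> count=1 queue=[] holders={T2,T3,T4}
Step 18: signal(T2) -> count=2 queue=[] holders={T3,T4}
Step 19: wait(T5) -> count=1 queue=[] holders={T3,T4,T5}
Step 20: signal(T4) -> count=2 queue=[] holders={T3,T5}
Final holders: {T3,T5} -> T2 not in holders

Answer: no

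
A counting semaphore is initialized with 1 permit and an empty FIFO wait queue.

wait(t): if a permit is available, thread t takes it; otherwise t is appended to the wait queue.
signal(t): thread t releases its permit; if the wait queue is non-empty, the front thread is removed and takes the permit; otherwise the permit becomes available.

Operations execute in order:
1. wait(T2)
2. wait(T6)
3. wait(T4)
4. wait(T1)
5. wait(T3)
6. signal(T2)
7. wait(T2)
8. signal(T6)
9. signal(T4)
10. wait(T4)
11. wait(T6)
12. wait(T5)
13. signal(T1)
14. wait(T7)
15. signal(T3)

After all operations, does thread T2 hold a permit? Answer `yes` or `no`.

Step 1: wait(T2) -> count=0 queue=[] holders={T2}
Step 2: wait(T6) -> count=0 queue=[T6] holders={T2}
Step 3: wait(T4) -> count=0 queue=[T6,T4] holders={T2}
Step 4: wait(T1) -> count=0 queue=[T6,T4,T1] holders={T2}
Step 5: wait(T3) -> count=0 queue=[T6,T4,T1,T3] holders={T2}
Step 6: signal(T2) -> count=0 queue=[T4,T1,T3] holders={T6}
Step 7: wait(T2) -> count=0 queue=[T4,T1,T3,T2] holders={T6}
Step 8: signal(T6) -> count=0 queue=[T1,T3,T2] holders={T4}
Step 9: signal(T4) -> count=0 queue=[T3,T2] holders={T1}
Step 10: wait(T4) -> count=0 queue=[T3,T2,T4] holders={T1}
Step 11: wait(T6) -> count=0 queue=[T3,T2,T4,T6] holders={T1}
Step 12: wait(T5) -> count=0 queue=[T3,T2,T4,T6,T5] holders={T1}
Step 13: signal(T1) -> count=0 queue=[T2,T4,T6,T5] holders={T3}
Step 14: wait(T7) -> count=0 queue=[T2,T4,T6,T5,T7] holders={T3}
Step 15: signal(T3) -> count=0 queue=[T4,T6,T5,T7] holders={T2}
Final holders: {T2} -> T2 in holders

Answer: yes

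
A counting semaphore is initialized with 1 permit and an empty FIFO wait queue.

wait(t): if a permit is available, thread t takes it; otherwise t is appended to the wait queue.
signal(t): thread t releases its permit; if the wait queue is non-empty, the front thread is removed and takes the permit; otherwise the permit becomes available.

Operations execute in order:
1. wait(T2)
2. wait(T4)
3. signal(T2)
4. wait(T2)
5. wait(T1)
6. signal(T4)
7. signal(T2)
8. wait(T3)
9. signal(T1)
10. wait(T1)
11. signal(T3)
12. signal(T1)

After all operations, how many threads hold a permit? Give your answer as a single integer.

Step 1: wait(T2) -> count=0 queue=[] holders={T2}
Step 2: wait(T4) -> count=0 queue=[T4] holders={T2}
Step 3: signal(T2) -> count=0 queue=[] holders={T4}
Step 4: wait(T2) -> count=0 queue=[T2] holders={T4}
Step 5: wait(T1) -> count=0 queue=[T2,T1] holders={T4}
Step 6: signal(T4) -> count=0 queue=[T1] holders={T2}
Step 7: signal(T2) -> count=0 queue=[] holders={T1}
Step 8: wait(T3) -> count=0 queue=[T3] holders={T1}
Step 9: signal(T1) -> count=0 queue=[] holders={T3}
Step 10: wait(T1) -> count=0 queue=[T1] holders={T3}
Step 11: signal(T3) -> count=0 queue=[] holders={T1}
Step 12: signal(T1) -> count=1 queue=[] holders={none}
Final holders: {none} -> 0 thread(s)

Answer: 0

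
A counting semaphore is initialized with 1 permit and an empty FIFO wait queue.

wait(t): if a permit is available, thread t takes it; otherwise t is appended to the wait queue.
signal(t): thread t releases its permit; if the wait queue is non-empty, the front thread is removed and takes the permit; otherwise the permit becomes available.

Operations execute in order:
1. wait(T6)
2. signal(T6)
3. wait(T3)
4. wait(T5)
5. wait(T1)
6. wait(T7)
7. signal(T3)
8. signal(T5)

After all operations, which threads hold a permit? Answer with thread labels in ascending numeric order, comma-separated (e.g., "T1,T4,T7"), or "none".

Step 1: wait(T6) -> count=0 queue=[] holders={T6}
Step 2: signal(T6) -> count=1 queue=[] holders={none}
Step 3: wait(T3) -> count=0 queue=[] holders={T3}
Step 4: wait(T5) -> count=0 queue=[T5] holders={T3}
Step 5: wait(T1) -> count=0 queue=[T5,T1] holders={T3}
Step 6: wait(T7) -> count=0 queue=[T5,T1,T7] holders={T3}
Step 7: signal(T3) -> count=0 queue=[T1,T7] holders={T5}
Step 8: signal(T5) -> count=0 queue=[T7] holders={T1}
Final holders: T1

Answer: T1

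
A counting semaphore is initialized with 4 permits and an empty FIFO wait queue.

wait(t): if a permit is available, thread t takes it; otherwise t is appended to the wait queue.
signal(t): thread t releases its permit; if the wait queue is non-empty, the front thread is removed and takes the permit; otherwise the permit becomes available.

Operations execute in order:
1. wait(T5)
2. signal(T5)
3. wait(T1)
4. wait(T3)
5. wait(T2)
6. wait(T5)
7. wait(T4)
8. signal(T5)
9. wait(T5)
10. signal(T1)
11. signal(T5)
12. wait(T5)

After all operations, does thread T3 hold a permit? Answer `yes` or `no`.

Answer: yes

Derivation:
Step 1: wait(T5) -> count=3 queue=[] holders={T5}
Step 2: signal(T5) -> count=4 queue=[] holders={none}
Step 3: wait(T1) -> count=3 queue=[] holders={T1}
Step 4: wait(T3) -> count=2 queue=[] holders={T1,T3}
Step 5: wait(T2) -> count=1 queue=[] holders={T1,T2,T3}
Step 6: wait(T5) -> count=0 queue=[] holders={T1,T2,T3,T5}
Step 7: wait(T4) -> count=0 queue=[T4] holders={T1,T2,T3,T5}
Step 8: signal(T5) -> count=0 queue=[] holders={T1,T2,T3,T4}
Step 9: wait(T5) -> count=0 queue=[T5] holders={T1,T2,T3,T4}
Step 10: signal(T1) -> count=0 queue=[] holders={T2,T3,T4,T5}
Step 11: signal(T5) -> count=1 queue=[] holders={T2,T3,T4}
Step 12: wait(T5) -> count=0 queue=[] holders={T2,T3,T4,T5}
Final holders: {T2,T3,T4,T5} -> T3 in holders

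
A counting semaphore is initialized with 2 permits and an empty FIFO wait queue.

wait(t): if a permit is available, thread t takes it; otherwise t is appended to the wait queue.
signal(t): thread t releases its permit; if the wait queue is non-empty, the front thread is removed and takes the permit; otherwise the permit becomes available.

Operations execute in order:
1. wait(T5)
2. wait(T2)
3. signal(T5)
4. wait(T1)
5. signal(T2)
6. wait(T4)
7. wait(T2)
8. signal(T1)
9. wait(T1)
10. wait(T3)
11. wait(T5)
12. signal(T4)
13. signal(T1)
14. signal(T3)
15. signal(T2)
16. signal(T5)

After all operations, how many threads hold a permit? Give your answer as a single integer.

Answer: 0

Derivation:
Step 1: wait(T5) -> count=1 queue=[] holders={T5}
Step 2: wait(T2) -> count=0 queue=[] holders={T2,T5}
Step 3: signal(T5) -> count=1 queue=[] holders={T2}
Step 4: wait(T1) -> count=0 queue=[] holders={T1,T2}
Step 5: signal(T2) -> count=1 queue=[] holders={T1}
Step 6: wait(T4) -> count=0 queue=[] holders={T1,T4}
Step 7: wait(T2) -> count=0 queue=[T2] holders={T1,T4}
Step 8: signal(T1) -> count=0 queue=[] holders={T2,T4}
Step 9: wait(T1) -> count=0 queue=[T1] holders={T2,T4}
Step 10: wait(T3) -> count=0 queue=[T1,T3] holders={T2,T4}
Step 11: wait(T5) -> count=0 queue=[T1,T3,T5] holders={T2,T4}
Step 12: signal(T4) -> count=0 queue=[T3,T5] holders={T1,T2}
Step 13: signal(T1) -> count=0 queue=[T5] holders={T2,T3}
Step 14: signal(T3) -> count=0 queue=[] holders={T2,T5}
Step 15: signal(T2) -> count=1 queue=[] holders={T5}
Step 16: signal(T5) -> count=2 queue=[] holders={none}
Final holders: {none} -> 0 thread(s)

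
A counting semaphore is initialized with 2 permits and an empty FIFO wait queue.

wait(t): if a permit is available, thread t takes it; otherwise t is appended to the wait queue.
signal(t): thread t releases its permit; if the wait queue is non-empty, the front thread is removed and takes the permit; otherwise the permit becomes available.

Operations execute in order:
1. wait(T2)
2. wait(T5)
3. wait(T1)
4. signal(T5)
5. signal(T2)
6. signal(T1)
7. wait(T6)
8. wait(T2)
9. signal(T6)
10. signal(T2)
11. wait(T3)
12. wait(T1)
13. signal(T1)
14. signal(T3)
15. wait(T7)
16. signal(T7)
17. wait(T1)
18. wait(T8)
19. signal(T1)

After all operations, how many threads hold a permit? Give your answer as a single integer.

Step 1: wait(T2) -> count=1 queue=[] holders={T2}
Step 2: wait(T5) -> count=0 queue=[] holders={T2,T5}
Step 3: wait(T1) -> count=0 queue=[T1] holders={T2,T5}
Step 4: signal(T5) -> count=0 queue=[] holders={T1,T2}
Step 5: signal(T2) -> count=1 queue=[] holders={T1}
Step 6: signal(T1) -> count=2 queue=[] holders={none}
Step 7: wait(T6) -> count=1 queue=[] holders={T6}
Step 8: wait(T2) -> count=0 queue=[] holders={T2,T6}
Step 9: signal(T6) -> count=1 queue=[] holders={T2}
Step 10: signal(T2) -> count=2 queue=[] holders={none}
Step 11: wait(T3) -> count=1 queue=[] holders={T3}
Step 12: wait(T1) -> count=0 queue=[] holders={T1,T3}
Step 13: signal(T1) -> count=1 queue=[] holders={T3}
Step 14: signal(T3) -> count=2 queue=[] holders={none}
Step 15: wait(T7) -> count=1 queue=[] holders={T7}
Step 16: signal(T7) -> count=2 queue=[] holders={none}
Step 17: wait(T1) -> count=1 queue=[] holders={T1}
Step 18: wait(T8) -> count=0 queue=[] holders={T1,T8}
Step 19: signal(T1) -> count=1 queue=[] holders={T8}
Final holders: {T8} -> 1 thread(s)

Answer: 1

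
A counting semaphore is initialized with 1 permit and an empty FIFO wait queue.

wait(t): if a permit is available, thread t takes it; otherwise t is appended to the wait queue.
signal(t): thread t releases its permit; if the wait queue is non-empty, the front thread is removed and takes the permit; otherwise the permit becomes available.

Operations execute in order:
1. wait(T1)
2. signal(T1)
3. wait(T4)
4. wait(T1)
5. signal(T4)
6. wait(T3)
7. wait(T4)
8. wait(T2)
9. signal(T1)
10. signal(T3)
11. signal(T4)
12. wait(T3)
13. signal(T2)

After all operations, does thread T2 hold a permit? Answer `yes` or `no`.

Answer: no

Derivation:
Step 1: wait(T1) -> count=0 queue=[] holders={T1}
Step 2: signal(T1) -> count=1 queue=[] holders={none}
Step 3: wait(T4) -> count=0 queue=[] holders={T4}
Step 4: wait(T1) -> count=0 queue=[T1] holders={T4}
Step 5: signal(T4) -> count=0 queue=[] holders={T1}
Step 6: wait(T3) -> count=0 queue=[T3] holders={T1}
Step 7: wait(T4) -> count=0 queue=[T3,T4] holders={T1}
Step 8: wait(T2) -> count=0 queue=[T3,T4,T2] holders={T1}
Step 9: signal(T1) -> count=0 queue=[T4,T2] holders={T3}
Step 10: signal(T3) -> count=0 queue=[T2] holders={T4}
Step 11: signal(T4) -> count=0 queue=[] holders={T2}
Step 12: wait(T3) -> count=0 queue=[T3] holders={T2}
Step 13: signal(T2) -> count=0 queue=[] holders={T3}
Final holders: {T3} -> T2 not in holders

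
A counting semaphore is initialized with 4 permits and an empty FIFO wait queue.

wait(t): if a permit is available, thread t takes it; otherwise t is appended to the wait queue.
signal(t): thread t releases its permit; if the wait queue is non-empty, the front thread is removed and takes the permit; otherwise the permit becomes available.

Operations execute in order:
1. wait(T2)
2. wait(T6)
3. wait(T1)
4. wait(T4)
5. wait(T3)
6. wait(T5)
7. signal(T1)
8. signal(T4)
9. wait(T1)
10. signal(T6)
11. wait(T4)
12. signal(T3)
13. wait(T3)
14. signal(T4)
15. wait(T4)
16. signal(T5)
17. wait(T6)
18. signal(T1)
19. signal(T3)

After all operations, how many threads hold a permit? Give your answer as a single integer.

Step 1: wait(T2) -> count=3 queue=[] holders={T2}
Step 2: wait(T6) -> count=2 queue=[] holders={T2,T6}
Step 3: wait(T1) -> count=1 queue=[] holders={T1,T2,T6}
Step 4: wait(T4) -> count=0 queue=[] holders={T1,T2,T4,T6}
Step 5: wait(T3) -> count=0 queue=[T3] holders={T1,T2,T4,T6}
Step 6: wait(T5) -> count=0 queue=[T3,T5] holders={T1,T2,T4,T6}
Step 7: signal(T1) -> count=0 queue=[T5] holders={T2,T3,T4,T6}
Step 8: signal(T4) -> count=0 queue=[] holders={T2,T3,T5,T6}
Step 9: wait(T1) -> count=0 queue=[T1] holders={T2,T3,T5,T6}
Step 10: signal(T6) -> count=0 queue=[] holders={T1,T2,T3,T5}
Step 11: wait(T4) -> count=0 queue=[T4] holders={T1,T2,T3,T5}
Step 12: signal(T3) -> count=0 queue=[] holders={T1,T2,T4,T5}
Step 13: wait(T3) -> count=0 queue=[T3] holders={T1,T2,T4,T5}
Step 14: signal(T4) -> count=0 queue=[] holders={T1,T2,T3,T5}
Step 15: wait(T4) -> count=0 queue=[T4] holders={T1,T2,T3,T5}
Step 16: signal(T5) -> count=0 queue=[] holders={T1,T2,T3,T4}
Step 17: wait(T6) -> count=0 queue=[T6] holders={T1,T2,T3,T4}
Step 18: signal(T1) -> count=0 queue=[] holders={T2,T3,T4,T6}
Step 19: signal(T3) -> count=1 queue=[] holders={T2,T4,T6}
Final holders: {T2,T4,T6} -> 3 thread(s)

Answer: 3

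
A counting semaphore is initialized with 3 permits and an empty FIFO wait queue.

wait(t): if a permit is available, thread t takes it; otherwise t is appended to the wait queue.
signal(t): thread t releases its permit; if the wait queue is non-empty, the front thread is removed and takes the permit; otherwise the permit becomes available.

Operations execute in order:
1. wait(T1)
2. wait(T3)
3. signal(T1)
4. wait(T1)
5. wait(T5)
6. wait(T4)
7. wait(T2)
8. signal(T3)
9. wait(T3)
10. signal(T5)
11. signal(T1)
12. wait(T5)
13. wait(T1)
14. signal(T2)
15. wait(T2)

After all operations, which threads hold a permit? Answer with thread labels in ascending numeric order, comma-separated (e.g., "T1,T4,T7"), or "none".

Answer: T3,T4,T5

Derivation:
Step 1: wait(T1) -> count=2 queue=[] holders={T1}
Step 2: wait(T3) -> count=1 queue=[] holders={T1,T3}
Step 3: signal(T1) -> count=2 queue=[] holders={T3}
Step 4: wait(T1) -> count=1 queue=[] holders={T1,T3}
Step 5: wait(T5) -> count=0 queue=[] holders={T1,T3,T5}
Step 6: wait(T4) -> count=0 queue=[T4] holders={T1,T3,T5}
Step 7: wait(T2) -> count=0 queue=[T4,T2] holders={T1,T3,T5}
Step 8: signal(T3) -> count=0 queue=[T2] holders={T1,T4,T5}
Step 9: wait(T3) -> count=0 queue=[T2,T3] holders={T1,T4,T5}
Step 10: signal(T5) -> count=0 queue=[T3] holders={T1,T2,T4}
Step 11: signal(T1) -> count=0 queue=[] holders={T2,T3,T4}
Step 12: wait(T5) -> count=0 queue=[T5] holders={T2,T3,T4}
Step 13: wait(T1) -> count=0 queue=[T5,T1] holders={T2,T3,T4}
Step 14: signal(T2) -> count=0 queue=[T1] holders={T3,T4,T5}
Step 15: wait(T2) -> count=0 queue=[T1,T2] holders={T3,T4,T5}
Final holders: T3,T4,T5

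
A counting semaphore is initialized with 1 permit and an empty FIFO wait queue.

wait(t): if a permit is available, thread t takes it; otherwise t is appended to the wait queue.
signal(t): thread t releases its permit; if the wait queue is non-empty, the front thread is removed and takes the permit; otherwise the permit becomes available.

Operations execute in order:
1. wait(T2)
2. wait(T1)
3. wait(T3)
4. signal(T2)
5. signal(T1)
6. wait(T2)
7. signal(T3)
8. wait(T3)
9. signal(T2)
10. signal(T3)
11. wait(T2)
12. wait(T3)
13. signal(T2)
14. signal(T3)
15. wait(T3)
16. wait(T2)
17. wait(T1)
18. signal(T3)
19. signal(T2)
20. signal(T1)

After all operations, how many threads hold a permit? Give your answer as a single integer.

Step 1: wait(T2) -> count=0 queue=[] holders={T2}
Step 2: wait(T1) -> count=0 queue=[T1] holders={T2}
Step 3: wait(T3) -> count=0 queue=[T1,T3] holders={T2}
Step 4: signal(T2) -> count=0 queue=[T3] holders={T1}
Step 5: signal(T1) -> count=0 queue=[] holders={T3}
Step 6: wait(T2) -> count=0 queue=[T2] holders={T3}
Step 7: signal(T3) -> count=0 queue=[] holders={T2}
Step 8: wait(T3) -> count=0 queue=[T3] holders={T2}
Step 9: signal(T2) -> count=0 queue=[] holders={T3}
Step 10: signal(T3) -> count=1 queue=[] holders={none}
Step 11: wait(T2) -> count=0 queue=[] holders={T2}
Step 12: wait(T3) -> count=0 queue=[T3] holders={T2}
Step 13: signal(T2) -> count=0 queue=[] holders={T3}
Step 14: signal(T3) -> count=1 queue=[] holders={none}
Step 15: wait(T3) -> count=0 queue=[] holders={T3}
Step 16: wait(T2) -> count=0 queue=[T2] holders={T3}
Step 17: wait(T1) -> count=0 queue=[T2,T1] holders={T3}
Step 18: signal(T3) -> count=0 queue=[T1] holders={T2}
Step 19: signal(T2) -> count=0 queue=[] holders={T1}
Step 20: signal(T1) -> count=1 queue=[] holders={none}
Final holders: {none} -> 0 thread(s)

Answer: 0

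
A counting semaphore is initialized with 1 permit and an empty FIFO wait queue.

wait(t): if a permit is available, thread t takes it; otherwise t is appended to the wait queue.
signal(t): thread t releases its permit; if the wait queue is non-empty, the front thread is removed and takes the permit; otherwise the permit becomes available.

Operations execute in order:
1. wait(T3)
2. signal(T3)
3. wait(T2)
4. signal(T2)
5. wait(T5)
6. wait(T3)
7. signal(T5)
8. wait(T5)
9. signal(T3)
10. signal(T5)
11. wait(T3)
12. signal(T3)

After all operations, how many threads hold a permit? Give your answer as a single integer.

Step 1: wait(T3) -> count=0 queue=[] holders={T3}
Step 2: signal(T3) -> count=1 queue=[] holders={none}
Step 3: wait(T2) -> count=0 queue=[] holders={T2}
Step 4: signal(T2) -> count=1 queue=[] holders={none}
Step 5: wait(T5) -> count=0 queue=[] holders={T5}
Step 6: wait(T3) -> count=0 queue=[T3] holders={T5}
Step 7: signal(T5) -> count=0 queue=[] holders={T3}
Step 8: wait(T5) -> count=0 queue=[T5] holders={T3}
Step 9: signal(T3) -> count=0 queue=[] holders={T5}
Step 10: signal(T5) -> count=1 queue=[] holders={none}
Step 11: wait(T3) -> count=0 queue=[] holders={T3}
Step 12: signal(T3) -> count=1 queue=[] holders={none}
Final holders: {none} -> 0 thread(s)

Answer: 0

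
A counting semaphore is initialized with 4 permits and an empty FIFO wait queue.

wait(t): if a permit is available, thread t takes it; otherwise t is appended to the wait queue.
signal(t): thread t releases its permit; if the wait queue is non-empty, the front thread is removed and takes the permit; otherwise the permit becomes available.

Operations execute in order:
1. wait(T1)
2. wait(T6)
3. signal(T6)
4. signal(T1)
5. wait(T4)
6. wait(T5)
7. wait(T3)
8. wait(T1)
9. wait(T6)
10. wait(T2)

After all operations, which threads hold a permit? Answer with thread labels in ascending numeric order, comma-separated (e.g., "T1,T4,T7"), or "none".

Answer: T1,T3,T4,T5

Derivation:
Step 1: wait(T1) -> count=3 queue=[] holders={T1}
Step 2: wait(T6) -> count=2 queue=[] holders={T1,T6}
Step 3: signal(T6) -> count=3 queue=[] holders={T1}
Step 4: signal(T1) -> count=4 queue=[] holders={none}
Step 5: wait(T4) -> count=3 queue=[] holders={T4}
Step 6: wait(T5) -> count=2 queue=[] holders={T4,T5}
Step 7: wait(T3) -> count=1 queue=[] holders={T3,T4,T5}
Step 8: wait(T1) -> count=0 queue=[] holders={T1,T3,T4,T5}
Step 9: wait(T6) -> count=0 queue=[T6] holders={T1,T3,T4,T5}
Step 10: wait(T2) -> count=0 queue=[T6,T2] holders={T1,T3,T4,T5}
Final holders: T1,T3,T4,T5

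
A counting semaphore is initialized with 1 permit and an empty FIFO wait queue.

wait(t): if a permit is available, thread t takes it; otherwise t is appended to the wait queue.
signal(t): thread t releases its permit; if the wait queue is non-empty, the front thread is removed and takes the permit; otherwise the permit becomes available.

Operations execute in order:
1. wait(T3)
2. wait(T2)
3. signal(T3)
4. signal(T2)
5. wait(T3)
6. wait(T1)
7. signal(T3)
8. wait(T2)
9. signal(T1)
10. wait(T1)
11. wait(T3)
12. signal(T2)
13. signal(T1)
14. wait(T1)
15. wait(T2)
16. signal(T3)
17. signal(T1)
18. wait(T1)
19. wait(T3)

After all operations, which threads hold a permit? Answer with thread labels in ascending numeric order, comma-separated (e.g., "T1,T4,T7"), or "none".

Step 1: wait(T3) -> count=0 queue=[] holders={T3}
Step 2: wait(T2) -> count=0 queue=[T2] holders={T3}
Step 3: signal(T3) -> count=0 queue=[] holders={T2}
Step 4: signal(T2) -> count=1 queue=[] holders={none}
Step 5: wait(T3) -> count=0 queue=[] holders={T3}
Step 6: wait(T1) -> count=0 queue=[T1] holders={T3}
Step 7: signal(T3) -> count=0 queue=[] holders={T1}
Step 8: wait(T2) -> count=0 queue=[T2] holders={T1}
Step 9: signal(T1) -> count=0 queue=[] holders={T2}
Step 10: wait(T1) -> count=0 queue=[T1] holders={T2}
Step 11: wait(T3) -> count=0 queue=[T1,T3] holders={T2}
Step 12: signal(T2) -> count=0 queue=[T3] holders={T1}
Step 13: signal(T1) -> count=0 queue=[] holders={T3}
Step 14: wait(T1) -> count=0 queue=[T1] holders={T3}
Step 15: wait(T2) -> count=0 queue=[T1,T2] holders={T3}
Step 16: signal(T3) -> count=0 queue=[T2] holders={T1}
Step 17: signal(T1) -> count=0 queue=[] holders={T2}
Step 18: wait(T1) -> count=0 queue=[T1] holders={T2}
Step 19: wait(T3) -> count=0 queue=[T1,T3] holders={T2}
Final holders: T2

Answer: T2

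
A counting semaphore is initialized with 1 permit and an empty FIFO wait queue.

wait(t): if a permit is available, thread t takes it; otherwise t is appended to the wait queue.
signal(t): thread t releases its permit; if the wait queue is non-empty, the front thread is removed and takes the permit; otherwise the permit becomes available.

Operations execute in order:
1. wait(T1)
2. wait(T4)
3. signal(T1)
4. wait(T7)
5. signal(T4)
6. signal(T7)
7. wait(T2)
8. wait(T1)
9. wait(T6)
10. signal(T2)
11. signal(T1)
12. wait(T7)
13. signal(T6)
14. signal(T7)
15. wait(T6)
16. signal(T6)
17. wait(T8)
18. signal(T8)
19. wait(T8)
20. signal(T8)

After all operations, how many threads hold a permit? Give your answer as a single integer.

Answer: 0

Derivation:
Step 1: wait(T1) -> count=0 queue=[] holders={T1}
Step 2: wait(T4) -> count=0 queue=[T4] holders={T1}
Step 3: signal(T1) -> count=0 queue=[] holders={T4}
Step 4: wait(T7) -> count=0 queue=[T7] holders={T4}
Step 5: signal(T4) -> count=0 queue=[] holders={T7}
Step 6: signal(T7) -> count=1 queue=[] holders={none}
Step 7: wait(T2) -> count=0 queue=[] holders={T2}
Step 8: wait(T1) -> count=0 queue=[T1] holders={T2}
Step 9: wait(T6) -> count=0 queue=[T1,T6] holders={T2}
Step 10: signal(T2) -> count=0 queue=[T6] holders={T1}
Step 11: signal(T1) -> count=0 queue=[] holders={T6}
Step 12: wait(T7) -> count=0 queue=[T7] holders={T6}
Step 13: signal(T6) -> count=0 queue=[] holders={T7}
Step 14: signal(T7) -> count=1 queue=[] holders={none}
Step 15: wait(T6) -> count=0 queue=[] holders={T6}
Step 16: signal(T6) -> count=1 queue=[] holders={none}
Step 17: wait(T8) -> count=0 queue=[] holders={T8}
Step 18: signal(T8) -> count=1 queue=[] holders={none}
Step 19: wait(T8) -> count=0 queue=[] holders={T8}
Step 20: signal(T8) -> count=1 queue=[] holders={none}
Final holders: {none} -> 0 thread(s)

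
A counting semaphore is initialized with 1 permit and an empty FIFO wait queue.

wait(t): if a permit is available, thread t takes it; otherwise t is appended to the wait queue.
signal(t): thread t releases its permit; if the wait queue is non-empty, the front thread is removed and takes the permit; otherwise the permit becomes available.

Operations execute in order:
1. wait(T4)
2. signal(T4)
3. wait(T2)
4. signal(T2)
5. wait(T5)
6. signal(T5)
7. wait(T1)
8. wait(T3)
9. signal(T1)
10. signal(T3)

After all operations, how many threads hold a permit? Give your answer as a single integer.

Step 1: wait(T4) -> count=0 queue=[] holders={T4}
Step 2: signal(T4) -> count=1 queue=[] holders={none}
Step 3: wait(T2) -> count=0 queue=[] holders={T2}
Step 4: signal(T2) -> count=1 queue=[] holders={none}
Step 5: wait(T5) -> count=0 queue=[] holders={T5}
Step 6: signal(T5) -> count=1 queue=[] holders={none}
Step 7: wait(T1) -> count=0 queue=[] holders={T1}
Step 8: wait(T3) -> count=0 queue=[T3] holders={T1}
Step 9: signal(T1) -> count=0 queue=[] holders={T3}
Step 10: signal(T3) -> count=1 queue=[] holders={none}
Final holders: {none} -> 0 thread(s)

Answer: 0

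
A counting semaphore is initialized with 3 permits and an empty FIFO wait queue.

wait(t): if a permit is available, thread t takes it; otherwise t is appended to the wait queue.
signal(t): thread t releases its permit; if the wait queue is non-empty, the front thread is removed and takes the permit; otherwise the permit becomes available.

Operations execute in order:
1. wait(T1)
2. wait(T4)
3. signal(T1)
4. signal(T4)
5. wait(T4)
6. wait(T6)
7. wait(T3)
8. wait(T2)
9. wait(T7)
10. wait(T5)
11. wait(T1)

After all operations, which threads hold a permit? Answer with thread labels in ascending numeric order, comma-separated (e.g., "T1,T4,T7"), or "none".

Answer: T3,T4,T6

Derivation:
Step 1: wait(T1) -> count=2 queue=[] holders={T1}
Step 2: wait(T4) -> count=1 queue=[] holders={T1,T4}
Step 3: signal(T1) -> count=2 queue=[] holders={T4}
Step 4: signal(T4) -> count=3 queue=[] holders={none}
Step 5: wait(T4) -> count=2 queue=[] holders={T4}
Step 6: wait(T6) -> count=1 queue=[] holders={T4,T6}
Step 7: wait(T3) -> count=0 queue=[] holders={T3,T4,T6}
Step 8: wait(T2) -> count=0 queue=[T2] holders={T3,T4,T6}
Step 9: wait(T7) -> count=0 queue=[T2,T7] holders={T3,T4,T6}
Step 10: wait(T5) -> count=0 queue=[T2,T7,T5] holders={T3,T4,T6}
Step 11: wait(T1) -> count=0 queue=[T2,T7,T5,T1] holders={T3,T4,T6}
Final holders: T3,T4,T6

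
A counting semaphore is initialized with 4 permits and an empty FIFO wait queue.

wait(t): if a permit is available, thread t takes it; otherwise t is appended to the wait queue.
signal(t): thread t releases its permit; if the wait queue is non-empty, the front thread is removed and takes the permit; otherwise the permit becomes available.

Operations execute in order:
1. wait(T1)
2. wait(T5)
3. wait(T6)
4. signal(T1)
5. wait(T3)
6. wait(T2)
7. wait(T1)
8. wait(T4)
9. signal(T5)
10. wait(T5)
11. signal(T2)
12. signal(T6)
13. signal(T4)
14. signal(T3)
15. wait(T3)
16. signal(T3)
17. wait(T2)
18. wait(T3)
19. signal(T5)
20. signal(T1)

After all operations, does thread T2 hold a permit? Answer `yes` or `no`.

Step 1: wait(T1) -> count=3 queue=[] holders={T1}
Step 2: wait(T5) -> count=2 queue=[] holders={T1,T5}
Step 3: wait(T6) -> count=1 queue=[] holders={T1,T5,T6}
Step 4: signal(T1) -> count=2 queue=[] holders={T5,T6}
Step 5: wait(T3) -> count=1 queue=[] holders={T3,T5,T6}
Step 6: wait(T2) -> count=0 queue=[] holders={T2,T3,T5,T6}
Step 7: wait(T1) -> count=0 queue=[T1] holders={T2,T3,T5,T6}
Step 8: wait(T4) -> count=0 queue=[T1,T4] holders={T2,T3,T5,T6}
Step 9: signal(T5) -> count=0 queue=[T4] holders={T1,T2,T3,T6}
Step 10: wait(T5) -> count=0 queue=[T4,T5] holders={T1,T2,T3,T6}
Step 11: signal(T2) -> count=0 queue=[T5] holders={T1,T3,T4,T6}
Step 12: signal(T6) -> count=0 queue=[] holders={T1,T3,T4,T5}
Step 13: signal(T4) -> count=1 queue=[] holders={T1,T3,T5}
Step 14: signal(T3) -> count=2 queue=[] holders={T1,T5}
Step 15: wait(T3) -> count=1 queue=[] holders={T1,T3,T5}
Step 16: signal(T3) -> count=2 queue=[] holders={T1,T5}
Step 17: wait(T2) -> count=1 queue=[] holders={T1,T2,T5}
Step 18: wait(T3) -> count=0 queue=[] holders={T1,T2,T3,T5}
Step 19: signal(T5) -> count=1 queue=[] holders={T1,T2,T3}
Step 20: signal(T1) -> count=2 queue=[] holders={T2,T3}
Final holders: {T2,T3} -> T2 in holders

Answer: yes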